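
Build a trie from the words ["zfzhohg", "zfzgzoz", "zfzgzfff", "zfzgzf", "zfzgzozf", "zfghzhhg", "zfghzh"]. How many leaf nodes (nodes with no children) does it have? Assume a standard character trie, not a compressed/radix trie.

A leaf is a node with no children — equivalently, the end of a word that is not a proper prefix of any other stored word.
Those words: "zfghzhhg", "zfzgzfff", "zfzgzozf", "zfzhohg"
Leaf count: 4

4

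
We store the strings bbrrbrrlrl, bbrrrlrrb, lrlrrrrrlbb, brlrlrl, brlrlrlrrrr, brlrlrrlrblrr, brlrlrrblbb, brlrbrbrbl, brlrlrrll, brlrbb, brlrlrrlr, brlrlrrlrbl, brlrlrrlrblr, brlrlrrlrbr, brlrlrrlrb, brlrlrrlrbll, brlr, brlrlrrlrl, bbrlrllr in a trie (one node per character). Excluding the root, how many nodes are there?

Trace insertions, counting only characters that open a new branch:
  "bbrrbrrlrl" → 10 new (b, b, r, r, b, r, r, l, r, l)
  "bbrrrlrrb" → prefix "bbrr" already present; 5 new (r, l, r, r, b)
  "lrlrrrrrlbb" → 11 new (l, r, l, r, r, r, r, r, l, b, b)
  "brlrlrl" → prefix "b" already present; 6 new (r, l, r, l, r, l)
  "brlrlrlrrrr" → prefix "brlrlrl" already present; 4 new (r, r, r, r)
  "brlrlrrlrblrr" → prefix "brlrlr" already present; 7 new (r, l, r, b, l, r, r)
  "brlrlrrblbb" → prefix "brlrlrr" already present; 4 new (b, l, b, b)
  "brlrbrbrbl" → prefix "brlr" already present; 6 new (b, r, b, r, b, l)
  "brlrlrrll" → prefix "brlrlrrl" already present; 1 new (l)
  "brlrbb" → prefix "brlrb" already present; 1 new (b)
  "brlrlrrlr" → prefix "brlrlrrlr" already present; 0 new (none)
  "brlrlrrlrbl" → prefix "brlrlrrlrbl" already present; 0 new (none)
  "brlrlrrlrblr" → prefix "brlrlrrlrblr" already present; 0 new (none)
  "brlrlrrlrbr" → prefix "brlrlrrlrb" already present; 1 new (r)
  "brlrlrrlrb" → prefix "brlrlrrlrb" already present; 0 new (none)
  "brlrlrrlrbll" → prefix "brlrlrrlrbl" already present; 1 new (l)
  "brlr" → prefix "brlr" already present; 0 new (none)
  "brlrlrrlrl" → prefix "brlrlrrlr" already present; 1 new (l)
  "bbrlrllr" → prefix "bbr" already present; 5 new (l, r, l, l, r)
Total nodes = 10 + 5 + 11 + 6 + 4 + 7 + 4 + 6 + 1 + 1 + 0 + 0 + 0 + 1 + 0 + 1 + 0 + 1 + 5 = 63

63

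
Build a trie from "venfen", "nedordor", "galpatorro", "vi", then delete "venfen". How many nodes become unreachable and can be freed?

5

After clearing the end-marker at "venfen", prune upward until reaching a node still needed by another word.
The suffix "enfen" (5 nodes) is used only by "venfen"; the node for "v" still has the child "i", so pruning stops there.
Nodes removed: 5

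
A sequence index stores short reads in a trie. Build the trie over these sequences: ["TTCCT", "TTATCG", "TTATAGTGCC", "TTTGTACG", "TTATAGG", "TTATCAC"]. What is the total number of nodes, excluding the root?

24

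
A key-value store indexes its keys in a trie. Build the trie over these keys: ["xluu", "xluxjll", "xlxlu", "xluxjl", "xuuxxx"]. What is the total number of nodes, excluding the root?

Count nodes per top-level branch (shared prefixes stored once):
  'x'-branch (xluu, xluxjl, xluxjll, xlxlu, xuuxxx): 16 nodes
Sum: 16

16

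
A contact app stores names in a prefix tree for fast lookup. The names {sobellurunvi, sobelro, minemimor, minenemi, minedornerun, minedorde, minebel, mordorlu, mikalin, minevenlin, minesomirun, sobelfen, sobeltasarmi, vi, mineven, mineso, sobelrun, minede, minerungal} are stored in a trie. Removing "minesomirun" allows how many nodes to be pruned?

A node on "minesomirun"'s path can go only if nothing else ends at it or branches off below it.
The suffix "mirun" (5 nodes) is used only by "minesomirun"; "mineso" is itself a stored word, so pruning stops there.
Nodes removed: 5

5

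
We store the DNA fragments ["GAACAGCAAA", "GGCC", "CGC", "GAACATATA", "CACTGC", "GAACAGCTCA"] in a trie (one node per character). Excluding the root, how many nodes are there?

Trie structure (* marks end of a word):
(root)
├─ C
│  ├─ A
│  │  └─ C
│  │     └─ T
│  │        └─ G
│  │           └─ C *
│  └─ G
│     └─ C *
└─ G
   ├─ A
   │  └─ A
   │     └─ C
   │        └─ A
   │           ├─ G
   │           │  └─ C
   │           │     ├─ A
   │           │     │  └─ A
   │           │     │     └─ A *
   │           │     └─ T
   │           │        └─ C
   │           │           └─ A *
   │           └─ T
   │              └─ A
   │                 └─ T
   │                    └─ A *
   └─ G
      └─ C
         └─ C *
Counting every labelled node above: 28.

28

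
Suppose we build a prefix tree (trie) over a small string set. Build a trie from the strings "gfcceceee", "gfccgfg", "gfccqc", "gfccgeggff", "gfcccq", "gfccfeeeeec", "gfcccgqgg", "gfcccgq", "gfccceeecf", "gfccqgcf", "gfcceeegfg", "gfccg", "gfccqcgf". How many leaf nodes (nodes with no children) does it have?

10

A leaf is a node with no children — equivalently, the end of a word that is not a proper prefix of any other stored word.
Those words: "gfccceeecf", "gfcccgqgg", "gfcccq", "gfcceceee", "gfcceeegfg", "gfccfeeeeec", "gfccgeggff", "gfccgfg", "gfccqcgf", "gfccqgcf"
Leaf count: 10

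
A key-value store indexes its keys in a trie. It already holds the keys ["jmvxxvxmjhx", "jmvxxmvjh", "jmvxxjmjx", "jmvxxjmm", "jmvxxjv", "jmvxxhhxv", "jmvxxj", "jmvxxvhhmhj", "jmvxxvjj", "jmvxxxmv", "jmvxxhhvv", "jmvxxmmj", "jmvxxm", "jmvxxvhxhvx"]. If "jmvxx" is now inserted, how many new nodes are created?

0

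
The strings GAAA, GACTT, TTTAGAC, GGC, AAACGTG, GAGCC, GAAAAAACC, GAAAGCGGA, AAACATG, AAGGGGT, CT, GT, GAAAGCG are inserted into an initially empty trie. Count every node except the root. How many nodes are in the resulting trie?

47

Insert word by word; a character creates a node only if that edge doesn't already exist:
  "GAAA" → 4 new (G, A, A, A)
  "GACTT" → prefix "GA" already present; 3 new (C, T, T)
  "TTTAGAC" → 7 new (T, T, T, A, G, A, C)
  "GGC" → prefix "G" already present; 2 new (G, C)
  "AAACGTG" → 7 new (A, A, A, C, G, T, G)
  "GAGCC" → prefix "GA" already present; 3 new (G, C, C)
  "GAAAAAACC" → prefix "GAAA" already present; 5 new (A, A, A, C, C)
  "GAAAGCGGA" → prefix "GAAA" already present; 5 new (G, C, G, G, A)
  "AAACATG" → prefix "AAAC" already present; 3 new (A, T, G)
  "AAGGGGT" → prefix "AA" already present; 5 new (G, G, G, G, T)
  "CT" → 2 new (C, T)
  "GT" → prefix "G" already present; 1 new (T)
  "GAAAGCG" → prefix "GAAAGCG" already present; 0 new (none)
Total nodes = 4 + 3 + 7 + 2 + 7 + 3 + 5 + 5 + 3 + 5 + 2 + 1 + 0 = 47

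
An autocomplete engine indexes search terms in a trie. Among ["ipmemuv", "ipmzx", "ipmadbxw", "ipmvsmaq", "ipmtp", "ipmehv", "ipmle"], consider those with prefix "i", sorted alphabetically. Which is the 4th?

Filter for "i…" and sort: "ipmadbxw", "ipmehv", "ipmemuv", "ipmle", "ipmtp", "ipmvsmaq", "ipmzx"
The 4th is ipmle.

ipmle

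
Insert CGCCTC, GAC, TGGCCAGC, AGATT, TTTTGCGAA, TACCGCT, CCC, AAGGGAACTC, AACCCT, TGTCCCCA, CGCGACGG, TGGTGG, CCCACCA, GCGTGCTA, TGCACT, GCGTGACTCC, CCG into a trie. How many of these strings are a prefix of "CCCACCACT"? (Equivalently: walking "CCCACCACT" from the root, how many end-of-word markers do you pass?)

Traverse "CCCACCACT" character by character; count nodes along the way that are marked as word ends.
Prefixes of the query that are stored words: "CCC", "CCCACCA"
Count: 2

2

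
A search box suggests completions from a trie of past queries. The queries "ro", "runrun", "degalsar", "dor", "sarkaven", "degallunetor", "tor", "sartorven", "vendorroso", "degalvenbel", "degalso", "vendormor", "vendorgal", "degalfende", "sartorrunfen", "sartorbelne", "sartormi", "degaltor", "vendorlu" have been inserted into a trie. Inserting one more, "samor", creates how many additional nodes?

"sa" is already a path in the trie; the remaining "mor" must be added.
So 5 − 2 = 3 new nodes.

3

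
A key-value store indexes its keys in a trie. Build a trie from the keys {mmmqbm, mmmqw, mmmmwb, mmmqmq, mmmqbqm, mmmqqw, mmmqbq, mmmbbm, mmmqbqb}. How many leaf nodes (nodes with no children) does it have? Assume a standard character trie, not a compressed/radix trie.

8

A leaf is a node with no children — equivalently, the end of a word that is not a proper prefix of any other stored word.
Those words: "mmmbbm", "mmmmwb", "mmmqbm", "mmmqbqb", "mmmqbqm", "mmmqmq", "mmmqqw", "mmmqw"
Leaf count: 8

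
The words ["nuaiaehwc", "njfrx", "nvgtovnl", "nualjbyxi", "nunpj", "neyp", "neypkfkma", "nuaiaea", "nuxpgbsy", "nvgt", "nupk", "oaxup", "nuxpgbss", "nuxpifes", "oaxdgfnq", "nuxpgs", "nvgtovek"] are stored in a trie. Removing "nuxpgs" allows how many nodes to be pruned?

1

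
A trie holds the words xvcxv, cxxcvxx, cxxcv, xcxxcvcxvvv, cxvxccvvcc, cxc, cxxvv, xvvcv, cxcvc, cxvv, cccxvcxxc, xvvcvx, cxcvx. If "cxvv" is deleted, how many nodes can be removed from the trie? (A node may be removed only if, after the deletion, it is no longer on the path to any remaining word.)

1

A node on "cxvv"'s path can go only if nothing else ends at it or branches off below it.
The suffix "v" (1 node) is used only by "cxvv"; the node for "cxv" still has the child "x", so pruning stops there.
Nodes removed: 1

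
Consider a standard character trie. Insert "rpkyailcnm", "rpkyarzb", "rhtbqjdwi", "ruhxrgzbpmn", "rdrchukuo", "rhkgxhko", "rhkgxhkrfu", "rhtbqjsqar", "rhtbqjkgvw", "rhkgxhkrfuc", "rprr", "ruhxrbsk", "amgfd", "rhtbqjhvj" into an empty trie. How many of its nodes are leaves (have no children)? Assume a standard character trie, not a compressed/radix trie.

A leaf is a node with no children — equivalently, the end of a word that is not a proper prefix of any other stored word.
Those words: "amgfd", "rdrchukuo", "rhkgxhko", "rhkgxhkrfuc", "rhtbqjdwi", "rhtbqjhvj", "rhtbqjkgvw", "rhtbqjsqar", "rpkyailcnm", "rpkyarzb", "rprr", "ruhxrbsk", "ruhxrgzbpmn"
Leaf count: 13

13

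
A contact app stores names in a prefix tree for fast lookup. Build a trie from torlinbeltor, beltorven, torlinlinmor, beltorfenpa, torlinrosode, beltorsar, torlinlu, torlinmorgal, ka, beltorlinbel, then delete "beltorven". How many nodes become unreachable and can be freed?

After clearing the end-marker at "beltorven", prune upward until reaching a node still needed by another word.
The suffix "ven" (3 nodes) is used only by "beltorven"; the node for "beltor" still has the child "f", so pruning stops there.
Nodes removed: 3

3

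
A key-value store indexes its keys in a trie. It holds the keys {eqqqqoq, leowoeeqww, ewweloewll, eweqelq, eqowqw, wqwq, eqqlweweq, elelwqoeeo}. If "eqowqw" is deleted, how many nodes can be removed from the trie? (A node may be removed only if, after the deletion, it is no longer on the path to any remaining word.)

Walk "eqowqw" from the leaf back toward the root, removing each node that no remaining word uses.
The suffix "owqw" (4 nodes) is used only by "eqowqw"; the node for "eq" still has the child "q", so pruning stops there.
Nodes removed: 4

4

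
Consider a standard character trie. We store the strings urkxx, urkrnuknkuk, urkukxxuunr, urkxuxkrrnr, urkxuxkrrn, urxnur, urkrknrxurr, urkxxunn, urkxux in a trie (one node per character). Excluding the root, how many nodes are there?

42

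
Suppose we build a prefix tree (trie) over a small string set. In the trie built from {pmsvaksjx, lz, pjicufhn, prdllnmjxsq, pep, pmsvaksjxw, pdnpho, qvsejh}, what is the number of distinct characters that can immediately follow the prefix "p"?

Walk "p" from the root, arriving at one node.
Characters that immediately follow "p" among the stored strings: {d, e, j, m, r}.
That node has 5 child edges.

5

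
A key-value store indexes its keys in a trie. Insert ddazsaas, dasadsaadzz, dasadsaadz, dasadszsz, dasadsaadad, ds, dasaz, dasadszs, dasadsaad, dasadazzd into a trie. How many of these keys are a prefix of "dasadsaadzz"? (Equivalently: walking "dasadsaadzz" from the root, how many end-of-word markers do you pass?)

3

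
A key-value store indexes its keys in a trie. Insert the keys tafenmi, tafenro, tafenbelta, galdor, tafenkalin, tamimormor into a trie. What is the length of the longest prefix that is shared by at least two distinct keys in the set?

5

Look for the deepest trie node that still has at least two words in its subtree.
e.g. "tafenbelta" and "tafenkalin" share the prefix "tafen" of length 5; no pair shares a longer one.
Longest shared-prefix length: 5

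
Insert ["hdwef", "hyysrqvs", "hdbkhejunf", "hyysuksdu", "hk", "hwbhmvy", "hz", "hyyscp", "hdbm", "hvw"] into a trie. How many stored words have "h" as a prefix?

10

Traverse to the node for "h", then collect every word in that subtree.
Words under "h": hdbkhejunf, hdbm, hdwef, hk, hvw, hwbhmvy, hyyscp, hyysrqvs, hyysuksdu, hz
Count: 10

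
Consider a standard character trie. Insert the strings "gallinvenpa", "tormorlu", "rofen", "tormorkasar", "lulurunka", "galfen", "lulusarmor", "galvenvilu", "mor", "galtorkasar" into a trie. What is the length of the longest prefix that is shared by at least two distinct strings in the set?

6

Equivalently: take the maximum, over all pairs, of their longest common prefix length.
e.g. "tormorkasar" and "tormorlu" share the prefix "tormor" of length 6; no pair shares a longer one.
Longest shared-prefix length: 6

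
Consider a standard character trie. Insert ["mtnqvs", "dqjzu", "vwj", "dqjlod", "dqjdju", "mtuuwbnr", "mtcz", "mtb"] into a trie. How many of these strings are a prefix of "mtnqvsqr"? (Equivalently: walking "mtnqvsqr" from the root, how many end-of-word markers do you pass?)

1

Check each prefix of "mtnqvsqr" against the stored set — each match is an end-marker on the path.
Prefixes of the query that are stored words: "mtnqvs"
Count: 1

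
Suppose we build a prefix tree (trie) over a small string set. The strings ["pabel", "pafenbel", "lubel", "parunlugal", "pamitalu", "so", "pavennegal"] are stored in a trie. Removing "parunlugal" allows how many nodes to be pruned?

After clearing the end-marker at "parunlugal", prune upward until reaching a node still needed by another word.
The suffix "runlugal" (8 nodes) is used only by "parunlugal"; the node for "pa" still has the child "b", so pruning stops there.
Nodes removed: 8

8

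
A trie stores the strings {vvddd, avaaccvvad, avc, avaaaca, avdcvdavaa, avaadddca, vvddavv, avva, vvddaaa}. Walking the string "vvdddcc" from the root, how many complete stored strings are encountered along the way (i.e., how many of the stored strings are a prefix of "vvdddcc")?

Walk "vvdddcc" from the root; an end-of-word marker is hit whenever a stored word is a prefix of "vvdddcc".
Prefixes of the query that are stored words: "vvddd"
Count: 1

1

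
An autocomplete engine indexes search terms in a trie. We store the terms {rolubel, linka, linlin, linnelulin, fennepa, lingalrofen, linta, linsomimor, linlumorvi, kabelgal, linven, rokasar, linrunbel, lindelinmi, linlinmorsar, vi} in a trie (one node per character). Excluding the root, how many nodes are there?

Count nodes per top-level branch (shared prefixes stored once):
  'f'-branch (fennepa): 7 nodes
  'k'-branch (kabelgal): 8 nodes
  'l'-branch (lindelinmi, lingalrofen, linka, linlin, linlinmorsar, linlumorvi, linnelulin, linrunbel, linsomimor, linta, linven): 60 nodes
  'r'-branch (rokasar, rolubel): 12 nodes
  'v'-branch (vi): 2 nodes
Sum: 89

89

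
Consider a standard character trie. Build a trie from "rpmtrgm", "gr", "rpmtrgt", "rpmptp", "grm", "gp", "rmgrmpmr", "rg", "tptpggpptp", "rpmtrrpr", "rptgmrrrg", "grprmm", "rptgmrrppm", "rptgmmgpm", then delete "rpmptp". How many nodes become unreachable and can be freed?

3

Walk "rpmptp" from the leaf back toward the root, removing each node that no remaining word uses.
The suffix "ptp" (3 nodes) is used only by "rpmptp"; the node for "rpm" still has the child "t", so pruning stops there.
Nodes removed: 3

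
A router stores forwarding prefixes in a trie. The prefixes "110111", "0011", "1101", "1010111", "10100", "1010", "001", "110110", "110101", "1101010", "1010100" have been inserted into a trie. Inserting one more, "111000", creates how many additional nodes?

"11" is already a path in the trie; the remaining "1000" must be added.
So 6 − 2 = 4 new nodes.

4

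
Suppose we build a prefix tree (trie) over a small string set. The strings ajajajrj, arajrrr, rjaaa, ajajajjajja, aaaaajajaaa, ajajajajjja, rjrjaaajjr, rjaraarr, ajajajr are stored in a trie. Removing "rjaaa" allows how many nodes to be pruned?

Walk "rjaaa" from the leaf back toward the root, removing each node that no remaining word uses.
The suffix "aa" (2 nodes) is used only by "rjaaa"; the node for "rja" still has the child "r", so pruning stops there.
Nodes removed: 2

2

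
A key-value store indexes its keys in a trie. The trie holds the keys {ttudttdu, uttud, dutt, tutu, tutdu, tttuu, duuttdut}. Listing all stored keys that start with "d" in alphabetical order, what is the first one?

dutt

Words with prefix "d", in lexicographic order: "dutt", "duuttdut"
The 1st is dutt.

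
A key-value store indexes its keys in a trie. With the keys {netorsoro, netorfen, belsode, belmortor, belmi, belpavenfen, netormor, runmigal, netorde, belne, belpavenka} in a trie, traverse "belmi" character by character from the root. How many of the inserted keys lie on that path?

Traverse "belmi" character by character; count nodes along the way that are marked as word ends.
Prefixes of the query that are stored words: "belmi"
Count: 1

1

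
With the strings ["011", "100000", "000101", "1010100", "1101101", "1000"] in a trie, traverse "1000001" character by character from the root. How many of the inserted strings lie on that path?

Walk "1000001" from the root; an end-of-word marker is hit whenever a stored word is a prefix of "1000001".
Prefixes of the query that are stored words: "1000", "100000"
Count: 2

2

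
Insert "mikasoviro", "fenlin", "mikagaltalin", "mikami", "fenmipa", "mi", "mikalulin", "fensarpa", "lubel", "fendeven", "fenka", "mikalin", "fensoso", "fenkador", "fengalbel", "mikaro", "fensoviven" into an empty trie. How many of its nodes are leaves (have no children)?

15

Leaves are exactly the stored words that no other stored word extends.
Those words: "fendeven", "fengalbel", "fenkador", "fenlin", "fenmipa", "fensarpa", "fensoso", "fensoviven", "lubel", "mikagaltalin", "mikalin", "mikalulin", "mikami", "mikaro", "mikasoviro"
Leaf count: 15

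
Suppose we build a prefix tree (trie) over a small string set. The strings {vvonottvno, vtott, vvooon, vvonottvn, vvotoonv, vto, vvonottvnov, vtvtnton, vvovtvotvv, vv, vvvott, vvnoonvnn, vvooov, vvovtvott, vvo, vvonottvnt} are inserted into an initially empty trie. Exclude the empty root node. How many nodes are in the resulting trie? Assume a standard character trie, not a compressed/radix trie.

50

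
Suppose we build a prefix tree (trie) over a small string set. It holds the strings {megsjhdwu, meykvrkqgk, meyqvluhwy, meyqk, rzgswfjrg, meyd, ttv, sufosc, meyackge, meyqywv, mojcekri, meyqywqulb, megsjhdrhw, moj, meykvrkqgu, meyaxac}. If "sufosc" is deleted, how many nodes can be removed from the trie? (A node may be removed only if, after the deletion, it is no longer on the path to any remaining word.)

Walk "sufosc" from the leaf back toward the root, removing each node that no remaining word uses.
No other word shares any prefix with "sufosc", so all 6 of its nodes go.
Nodes removed: 6

6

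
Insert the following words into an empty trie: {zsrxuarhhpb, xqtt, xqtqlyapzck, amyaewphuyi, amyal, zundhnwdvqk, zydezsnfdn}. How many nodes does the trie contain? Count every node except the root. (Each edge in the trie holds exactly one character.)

54

Count nodes per top-level branch (shared prefixes stored once):
  'a'-branch (amyaewphuyi, amyal): 12 nodes
  'x'-branch (xqtqlyapzck, xqtt): 12 nodes
  'z'-branch (zsrxuarhhpb, zundhnwdvqk, zydezsnfdn): 30 nodes
Sum: 54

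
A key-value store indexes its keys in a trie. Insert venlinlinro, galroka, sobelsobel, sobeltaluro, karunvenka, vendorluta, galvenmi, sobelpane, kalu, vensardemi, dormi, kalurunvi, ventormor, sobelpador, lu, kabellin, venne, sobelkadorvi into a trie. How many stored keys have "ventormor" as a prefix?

1

Traverse to the node for "ventormor", then collect every word in that subtree.
Matches: "ventormor"
Count: 1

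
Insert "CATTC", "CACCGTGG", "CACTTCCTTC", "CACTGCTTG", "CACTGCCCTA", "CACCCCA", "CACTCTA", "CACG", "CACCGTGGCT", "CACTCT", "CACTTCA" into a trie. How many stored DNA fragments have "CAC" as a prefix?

10

Filter for entries beginning with "CAC":
Matches: "CACCCCA", "CACCGTGG", "CACCGTGGCT", "CACG", "CACTCT", "CACTCTA", "CACTGCCCTA", "CACTGCTTG", "CACTTCA", "CACTTCCTTC"
Count: 10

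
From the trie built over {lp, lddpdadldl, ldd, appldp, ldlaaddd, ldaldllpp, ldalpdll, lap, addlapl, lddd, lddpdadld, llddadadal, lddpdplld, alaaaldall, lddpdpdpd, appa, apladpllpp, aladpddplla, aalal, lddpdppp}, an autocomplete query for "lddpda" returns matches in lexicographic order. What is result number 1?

lddpdadld

Words with prefix "lddpda", in lexicographic order: "lddpdadld", "lddpdadldl"
The 1st is lddpdadld.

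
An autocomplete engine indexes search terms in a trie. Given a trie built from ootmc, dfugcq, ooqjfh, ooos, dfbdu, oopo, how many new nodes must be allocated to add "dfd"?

Walking "dfd" from the root, the first 2 characters ("df") follow existing edges; "d" is the first miss.
So 3 − 2 = 1 new nodes.

1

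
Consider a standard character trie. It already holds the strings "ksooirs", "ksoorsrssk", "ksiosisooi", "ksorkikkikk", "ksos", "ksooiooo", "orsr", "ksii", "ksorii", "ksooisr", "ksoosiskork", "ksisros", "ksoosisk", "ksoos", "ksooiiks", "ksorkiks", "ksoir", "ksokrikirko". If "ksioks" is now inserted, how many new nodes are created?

2

Walking "ksioks" from the root, the first 4 characters ("ksio") follow existing edges; "k" is the first miss.
New nodes needed: |"ksioks"| − 4 = 6 − 4 = 2.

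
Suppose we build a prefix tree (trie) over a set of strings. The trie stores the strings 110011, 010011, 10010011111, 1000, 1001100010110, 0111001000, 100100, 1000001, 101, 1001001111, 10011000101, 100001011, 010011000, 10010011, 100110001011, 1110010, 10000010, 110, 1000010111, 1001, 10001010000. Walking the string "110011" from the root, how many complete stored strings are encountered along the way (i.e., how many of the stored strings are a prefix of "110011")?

Check each prefix of "110011" against the stored set — each match is an end-marker on the path.
Prefixes of the query that are stored words: "110", "110011"
Count: 2

2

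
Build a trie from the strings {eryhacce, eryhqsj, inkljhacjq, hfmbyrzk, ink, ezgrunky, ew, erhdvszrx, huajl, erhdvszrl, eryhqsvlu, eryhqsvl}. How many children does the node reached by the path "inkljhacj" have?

1

The children of the "inkljhacj" node are the distinct next characters among strings starting with "inkljhacj".
Characters that immediately follow "inkljhacj" among the stored strings: {q}.
That node has 1 child edge.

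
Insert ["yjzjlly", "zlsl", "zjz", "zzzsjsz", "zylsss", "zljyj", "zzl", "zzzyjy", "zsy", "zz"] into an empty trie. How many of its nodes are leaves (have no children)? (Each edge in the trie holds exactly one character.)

9

Leaves are exactly the stored words that no other stored word extends.
Those words: "yjzjlly", "zjz", "zljyj", "zlsl", "zsy", "zylsss", "zzl", "zzzsjsz", "zzzyjy"
Leaf count: 9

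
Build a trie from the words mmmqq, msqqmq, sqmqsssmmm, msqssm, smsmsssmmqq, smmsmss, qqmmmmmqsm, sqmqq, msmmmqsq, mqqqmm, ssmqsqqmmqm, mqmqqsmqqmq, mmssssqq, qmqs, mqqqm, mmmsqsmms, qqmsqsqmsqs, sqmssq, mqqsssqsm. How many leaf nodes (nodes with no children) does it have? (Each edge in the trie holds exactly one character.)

Leaves are exactly the stored words that no other stored word extends.
Those words: "mmmqq", "mmmsqsmms", "mmssssqq", "mqmqqsmqqmq", "mqqqmm", "mqqsssqsm", "msmmmqsq", "msqqmq", "msqssm", "qmqs", "qqmmmmmqsm", "qqmsqsqmsqs", "smmsmss", "smsmsssmmqq", "sqmqq", "sqmqsssmmm", "sqmssq", "ssmqsqqmmqm"
Leaf count: 18

18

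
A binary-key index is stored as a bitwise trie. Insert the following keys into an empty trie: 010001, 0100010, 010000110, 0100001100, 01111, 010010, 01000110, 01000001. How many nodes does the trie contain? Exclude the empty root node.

Insert word by word; a character creates a node only if that edge doesn't already exist:
  "010001" → 6 new (0, 1, 0, 0, 0, 1)
  "0100010" → prefix "010001" already present; 1 new (0)
  "010000110" → prefix "01000" already present; 4 new (0, 1, 1, 0)
  "0100001100" → prefix "010000110" already present; 1 new (0)
  "01111" → prefix "01" already present; 3 new (1, 1, 1)
  "010010" → prefix "0100" already present; 2 new (1, 0)
  "01000110" → prefix "010001" already present; 2 new (1, 0)
  "01000001" → prefix "010000" already present; 2 new (0, 1)
Total nodes = 6 + 1 + 4 + 1 + 3 + 2 + 2 + 2 = 21

21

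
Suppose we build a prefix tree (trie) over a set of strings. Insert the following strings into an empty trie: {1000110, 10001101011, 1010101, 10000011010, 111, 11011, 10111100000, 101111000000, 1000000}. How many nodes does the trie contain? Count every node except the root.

38

Trace insertions, counting only characters that open a new branch:
  "1000110" → 7 new (1, 0, 0, 0, 1, 1, 0)
  "10001101011" → prefix "1000110" already present; 4 new (1, 0, 1, 1)
  "1010101" → prefix "10" already present; 5 new (1, 0, 1, 0, 1)
  "10000011010" → prefix "1000" already present; 7 new (0, 0, 1, 1, 0, 1, 0)
  "111" → prefix "1" already present; 2 new (1, 1)
  "11011" → prefix "11" already present; 3 new (0, 1, 1)
  "10111100000" → prefix "101" already present; 8 new (1, 1, 1, 0, 0, 0, 0, 0)
  "101111000000" → prefix "10111100000" already present; 1 new (0)
  "1000000" → prefix "100000" already present; 1 new (0)
Total nodes = 7 + 4 + 5 + 7 + 2 + 3 + 8 + 1 + 1 = 38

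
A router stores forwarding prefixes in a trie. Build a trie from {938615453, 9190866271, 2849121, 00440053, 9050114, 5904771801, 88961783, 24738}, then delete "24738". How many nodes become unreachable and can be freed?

After clearing the end-marker at "24738", prune upward until reaching a node still needed by another word.
The suffix "4738" (4 nodes) is used only by "24738"; the node for "2" still has the child "8", so pruning stops there.
Nodes removed: 4

4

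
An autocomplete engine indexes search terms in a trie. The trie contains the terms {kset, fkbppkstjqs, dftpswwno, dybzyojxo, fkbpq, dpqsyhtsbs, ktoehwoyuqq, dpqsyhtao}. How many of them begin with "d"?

Traverse to the node for "d", then collect every word in that subtree.
Words under "d": dftpswwno, dpqsyhtao, dpqsyhtsbs, dybzyojxo
Count: 4

4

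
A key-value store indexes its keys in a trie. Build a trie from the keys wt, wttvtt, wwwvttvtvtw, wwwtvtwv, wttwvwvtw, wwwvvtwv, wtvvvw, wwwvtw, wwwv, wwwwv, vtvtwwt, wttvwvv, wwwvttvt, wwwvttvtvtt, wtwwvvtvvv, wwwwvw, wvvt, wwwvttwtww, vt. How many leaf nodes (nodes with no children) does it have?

14

A leaf is a node with no children — equivalently, the end of a word that is not a proper prefix of any other stored word.
Those words: "vtvtwwt", "wttvtt", "wttvwvv", "wttwvwvtw", "wtvvvw", "wtwwvvtvvv", "wvvt", "wwwtvtwv", "wwwvttvtvtt", "wwwvttvtvtw", "wwwvttwtww", "wwwvtw", "wwwvvtwv", "wwwwvw"
Leaf count: 14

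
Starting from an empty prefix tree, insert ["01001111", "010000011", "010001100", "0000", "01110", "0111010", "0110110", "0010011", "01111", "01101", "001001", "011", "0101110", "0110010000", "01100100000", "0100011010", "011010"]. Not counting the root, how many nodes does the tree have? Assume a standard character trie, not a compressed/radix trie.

49

Insert word by word; a character creates a node only if that edge doesn't already exist:
  "01001111" → 8 new (0, 1, 0, 0, 1, 1, 1, 1)
  "010000011" → prefix "0100" already present; 5 new (0, 0, 0, 1, 1)
  "010001100" → prefix "01000" already present; 4 new (1, 1, 0, 0)
  "0000" → prefix "0" already present; 3 new (0, 0, 0)
  "01110" → prefix "01" already present; 3 new (1, 1, 0)
  "0111010" → prefix "01110" already present; 2 new (1, 0)
  "0110110" → prefix "011" already present; 4 new (0, 1, 1, 0)
  "0010011" → prefix "00" already present; 5 new (1, 0, 0, 1, 1)
  "01111" → prefix "0111" already present; 1 new (1)
  "01101" → prefix "01101" already present; 0 new (none)
  "001001" → prefix "001001" already present; 0 new (none)
  "011" → prefix "011" already present; 0 new (none)
  "0101110" → prefix "010" already present; 4 new (1, 1, 1, 0)
  "0110010000" → prefix "0110" already present; 6 new (0, 1, 0, 0, 0, 0)
  "01100100000" → prefix "0110010000" already present; 1 new (0)
  "0100011010" → prefix "01000110" already present; 2 new (1, 0)
  "011010" → prefix "01101" already present; 1 new (0)
Total nodes = 8 + 5 + 4 + 3 + 3 + 2 + 4 + 5 + 1 + 0 + 0 + 0 + 4 + 6 + 1 + 2 + 1 = 49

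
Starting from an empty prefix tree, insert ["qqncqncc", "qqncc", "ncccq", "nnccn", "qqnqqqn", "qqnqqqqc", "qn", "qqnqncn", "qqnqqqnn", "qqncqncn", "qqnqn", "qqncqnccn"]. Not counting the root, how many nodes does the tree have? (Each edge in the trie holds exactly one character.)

31

Insert word by word; a character creates a node only if that edge doesn't already exist:
  "qqncqncc" → 8 new (q, q, n, c, q, n, c, c)
  "qqncc" → prefix "qqnc" already present; 1 new (c)
  "ncccq" → 5 new (n, c, c, c, q)
  "nnccn" → prefix "n" already present; 4 new (n, c, c, n)
  "qqnqqqn" → prefix "qqn" already present; 4 new (q, q, q, n)
  "qqnqqqqc" → prefix "qqnqqq" already present; 2 new (q, c)
  "qn" → prefix "q" already present; 1 new (n)
  "qqnqncn" → prefix "qqnq" already present; 3 new (n, c, n)
  "qqnqqqnn" → prefix "qqnqqqn" already present; 1 new (n)
  "qqncqncn" → prefix "qqncqnc" already present; 1 new (n)
  "qqnqn" → prefix "qqnqn" already present; 0 new (none)
  "qqncqnccn" → prefix "qqncqncc" already present; 1 new (n)
Total nodes = 8 + 1 + 5 + 4 + 4 + 2 + 1 + 3 + 1 + 1 + 0 + 1 = 31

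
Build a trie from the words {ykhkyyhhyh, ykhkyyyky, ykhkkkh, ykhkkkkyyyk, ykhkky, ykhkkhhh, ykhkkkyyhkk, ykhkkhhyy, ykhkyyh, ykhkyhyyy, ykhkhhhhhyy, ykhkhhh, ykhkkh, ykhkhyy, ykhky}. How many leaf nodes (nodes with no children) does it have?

Leaves are exactly the stored words that no other stored word extends.
Those words: "ykhkhhhhhyy", "ykhkhyy", "ykhkkhhh", "ykhkkhhyy", "ykhkkkh", "ykhkkkkyyyk", "ykhkkkyyhkk", "ykhkky", "ykhkyhyyy", "ykhkyyhhyh", "ykhkyyyky"
Leaf count: 11

11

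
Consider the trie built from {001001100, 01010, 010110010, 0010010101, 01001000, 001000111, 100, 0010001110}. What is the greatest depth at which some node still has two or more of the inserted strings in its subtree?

The deepest shared node is where two words last agree before diverging.
e.g. "001000111" and "0010001110" share the prefix "001000111" of length 9; no pair shares a longer one.
Longest shared-prefix length: 9

9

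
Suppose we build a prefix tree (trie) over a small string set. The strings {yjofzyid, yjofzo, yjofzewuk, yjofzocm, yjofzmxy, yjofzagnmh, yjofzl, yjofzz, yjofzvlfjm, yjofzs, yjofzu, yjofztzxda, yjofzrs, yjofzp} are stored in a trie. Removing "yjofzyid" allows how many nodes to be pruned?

3

After clearing the end-marker at "yjofzyid", prune upward until reaching a node still needed by another word.
The suffix "yid" (3 nodes) is used only by "yjofzyid"; the node for "yjofz" still has the child "o", so pruning stops there.
Nodes removed: 3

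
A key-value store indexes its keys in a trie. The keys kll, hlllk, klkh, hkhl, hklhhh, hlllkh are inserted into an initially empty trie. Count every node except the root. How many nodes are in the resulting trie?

Insert word by word; a character creates a node only if that edge doesn't already exist:
  "kll" → 3 new (k, l, l)
  "hlllk" → 5 new (h, l, l, l, k)
  "klkh" → prefix "kl" already present; 2 new (k, h)
  "hkhl" → prefix "h" already present; 3 new (k, h, l)
  "hklhhh" → prefix "hk" already present; 4 new (l, h, h, h)
  "hlllkh" → prefix "hlllk" already present; 1 new (h)
Total nodes = 3 + 5 + 2 + 3 + 4 + 1 = 18

18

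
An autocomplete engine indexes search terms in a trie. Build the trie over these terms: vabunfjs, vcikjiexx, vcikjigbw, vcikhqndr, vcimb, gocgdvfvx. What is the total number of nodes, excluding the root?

35

Trace insertions, counting only characters that open a new branch:
  "vabunfjs" → 8 new (v, a, b, u, n, f, j, s)
  "vcikjiexx" → prefix "v" already present; 8 new (c, i, k, j, i, e, x, x)
  "vcikjigbw" → prefix "vcikji" already present; 3 new (g, b, w)
  "vcikhqndr" → prefix "vcik" already present; 5 new (h, q, n, d, r)
  "vcimb" → prefix "vci" already present; 2 new (m, b)
  "gocgdvfvx" → 9 new (g, o, c, g, d, v, f, v, x)
Total nodes = 8 + 8 + 3 + 5 + 2 + 9 = 35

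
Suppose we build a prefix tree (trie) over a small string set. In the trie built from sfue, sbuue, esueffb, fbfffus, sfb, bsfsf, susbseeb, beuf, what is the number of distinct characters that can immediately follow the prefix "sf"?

2

Follow the path "sf" to its node, then look at its outgoing edges.
Distinct next characters after "sf": b, u.
That node has 2 child edges.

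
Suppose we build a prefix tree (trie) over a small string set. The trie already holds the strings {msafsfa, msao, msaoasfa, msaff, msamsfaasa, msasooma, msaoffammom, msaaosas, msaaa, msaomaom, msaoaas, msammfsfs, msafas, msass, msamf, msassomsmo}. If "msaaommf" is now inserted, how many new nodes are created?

The longest prefix of "msaaommf" already in the trie is "msaao" (length 5).
Each of the 3 remaining characters creates one node.

3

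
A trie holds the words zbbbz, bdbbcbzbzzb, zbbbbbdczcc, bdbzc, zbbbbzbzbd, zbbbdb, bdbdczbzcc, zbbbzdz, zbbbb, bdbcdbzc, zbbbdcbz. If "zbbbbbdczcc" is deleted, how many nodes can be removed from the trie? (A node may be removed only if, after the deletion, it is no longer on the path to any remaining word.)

6

A node on "zbbbbbdczcc"'s path can go only if nothing else ends at it or branches off below it.
The suffix "bdczcc" (6 nodes) is used only by "zbbbbbdczcc"; the node for "zbbbb" still has the child "z", so pruning stops there.
Nodes removed: 6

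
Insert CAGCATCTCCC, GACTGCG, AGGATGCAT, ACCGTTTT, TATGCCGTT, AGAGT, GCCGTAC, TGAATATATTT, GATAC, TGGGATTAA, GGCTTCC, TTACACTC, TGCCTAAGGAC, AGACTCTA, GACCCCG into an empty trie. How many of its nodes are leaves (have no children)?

15

Leaves are exactly the stored words that no other stored word extends.
Those words: "ACCGTTTT", "AGACTCTA", "AGAGT", "AGGATGCAT", "CAGCATCTCCC", "GACCCCG", "GACTGCG", "GATAC", "GCCGTAC", "GGCTTCC", "TATGCCGTT", "TGAATATATTT", "TGCCTAAGGAC", "TGGGATTAA", "TTACACTC"
Leaf count: 15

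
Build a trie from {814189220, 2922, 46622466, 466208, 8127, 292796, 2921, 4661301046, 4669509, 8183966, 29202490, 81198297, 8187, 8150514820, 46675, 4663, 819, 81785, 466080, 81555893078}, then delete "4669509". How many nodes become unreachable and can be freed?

4

Walk "4669509" from the leaf back toward the root, removing each node that no remaining word uses.
The suffix "9509" (4 nodes) is used only by "4669509"; the node for "466" still has the child "2", so pruning stops there.
Nodes removed: 4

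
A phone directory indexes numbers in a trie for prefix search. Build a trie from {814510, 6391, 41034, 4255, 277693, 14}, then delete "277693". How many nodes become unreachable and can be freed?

6

A node on "277693"'s path can go only if nothing else ends at it or branches off below it.
No other word shares any prefix with "277693", so all 6 of its nodes go.
Nodes removed: 6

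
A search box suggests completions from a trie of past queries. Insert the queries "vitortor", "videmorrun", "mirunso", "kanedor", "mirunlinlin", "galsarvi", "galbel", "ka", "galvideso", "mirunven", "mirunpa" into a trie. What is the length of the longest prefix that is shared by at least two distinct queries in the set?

Look for the deepest trie node that still has at least two words in its subtree.
"mirunlinlin" and "mirunpa" agree on "mirun" (5 characters) before diverging; nothing deeper is shared.
Longest shared-prefix length: 5

5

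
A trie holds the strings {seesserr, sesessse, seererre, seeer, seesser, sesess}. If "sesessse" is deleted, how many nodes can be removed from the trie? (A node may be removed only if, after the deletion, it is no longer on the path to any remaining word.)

2

After clearing the end-marker at "sesessse", prune upward until reaching a node still needed by another word.
The suffix "se" (2 nodes) is used only by "sesessse"; "sesess" is itself a stored word, so pruning stops there.
Nodes removed: 2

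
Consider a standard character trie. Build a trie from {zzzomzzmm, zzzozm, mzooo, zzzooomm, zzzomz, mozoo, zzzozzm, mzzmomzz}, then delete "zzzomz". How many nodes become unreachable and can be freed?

After clearing the end-marker at "zzzomz", prune upward until reaching a node still needed by another word.
Every node on "zzzomz" is still needed (e.g. by "zzzomzzmm"), so nothing is freed.
Nodes removed: 0

0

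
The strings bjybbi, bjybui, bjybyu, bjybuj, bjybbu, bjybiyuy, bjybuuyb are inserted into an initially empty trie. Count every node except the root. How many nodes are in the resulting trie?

Trie structure (* marks end of a word):
(root)
└─ b
   └─ j
      └─ y
         └─ b
            ├─ b
            │  ├─ i *
            │  └─ u *
            ├─ i
            │  └─ y
            │     └─ u
            │        └─ y *
            ├─ u
            │  ├─ i *
            │  ├─ j *
            │  └─ u
            │     └─ y
            │        └─ b *
            └─ y
               └─ u *
Counting every labelled node above: 19.

19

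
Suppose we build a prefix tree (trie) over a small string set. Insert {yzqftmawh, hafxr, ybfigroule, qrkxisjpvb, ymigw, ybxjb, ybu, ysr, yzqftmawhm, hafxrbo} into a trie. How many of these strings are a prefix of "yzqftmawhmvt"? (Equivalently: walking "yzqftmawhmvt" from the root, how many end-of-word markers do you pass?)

Traverse "yzqftmawhmvt" character by character; count nodes along the way that are marked as word ends.
Prefixes of the query that are stored words: "yzqftmawh", "yzqftmawhm"
Count: 2

2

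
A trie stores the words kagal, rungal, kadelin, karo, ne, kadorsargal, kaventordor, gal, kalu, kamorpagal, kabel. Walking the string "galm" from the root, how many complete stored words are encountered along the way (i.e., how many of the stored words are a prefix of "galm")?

Walk "galm" from the root; an end-of-word marker is hit whenever a stored word is a prefix of "galm".
Prefixes of the query that are stored words: "gal"
Count: 1

1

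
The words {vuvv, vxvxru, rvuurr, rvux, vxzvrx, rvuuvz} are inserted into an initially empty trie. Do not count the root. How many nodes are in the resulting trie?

For each word, the new-node count is its length minus the longest prefix already in the trie:
  "vuvv" → 4 new (v, u, v, v)
  "vxvxru" → prefix "v" already present; 5 new (x, v, x, r, u)
  "rvuurr" → 6 new (r, v, u, u, r, r)
  "rvux" → prefix "rvu" already present; 1 new (x)
  "vxzvrx" → prefix "vx" already present; 4 new (z, v, r, x)
  "rvuuvz" → prefix "rvuu" already present; 2 new (v, z)
Total nodes = 4 + 5 + 6 + 1 + 4 + 2 = 22

22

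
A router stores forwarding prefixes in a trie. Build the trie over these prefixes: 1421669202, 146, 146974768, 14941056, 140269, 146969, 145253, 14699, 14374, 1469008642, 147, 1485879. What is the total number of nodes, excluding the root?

Count nodes per top-level branch (shared prefixes stored once):
  '1'-branch (140269, 1421669202, 14374, 145253, 146, 1469008642, 146969, 146974768, 14699, 147, 1485879, 14941056): 49 nodes
Sum: 49

49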